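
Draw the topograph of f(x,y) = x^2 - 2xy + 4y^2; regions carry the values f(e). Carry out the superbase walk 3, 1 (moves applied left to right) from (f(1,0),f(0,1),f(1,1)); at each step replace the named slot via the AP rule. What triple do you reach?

start (1,4,3) = (f(1,0),f(0,1),f(1,1))
replace slot 3: 2·(1+4) − 3 = 7 → (1,4,7)
replace slot 1: 2·(4+7) − 1 = 21 → (21,4,7)

21,4,7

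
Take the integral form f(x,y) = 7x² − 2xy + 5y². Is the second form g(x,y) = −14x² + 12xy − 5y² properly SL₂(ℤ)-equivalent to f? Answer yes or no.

D₁ = -136, D₂ = -136
f: flip: (7,-2,5)→(5,2,7)
f: reduced (well bottom): (5,2,7) with a≤c, −a<b≤a
g is negative-definite; reduce −g:
−g: flip: (14,-12,5)→(5,12,14)
−g: translate: b→2 (≡12 mod 10), so (5,12,14)→(5,2,7)
−g: reduced (well bottom): (5,2,7) with a≤c, −a<b≤a
flip sign back: reduced form of g is (-5,-2,-7)
reduced forms (5, 2, 7) vs (-5, -2, -7) ⇒ inequivalent

no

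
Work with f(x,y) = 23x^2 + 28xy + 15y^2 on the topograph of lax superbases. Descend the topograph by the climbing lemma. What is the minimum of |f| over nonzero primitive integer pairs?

translate: b→-18 (≡28 mod 46), so (23,28,15)→(23,-18,10)
flip: (23,-18,10)→(10,18,23)
translate: b→-2 (≡18 mod 20), so (10,18,23)→(10,-2,15)
reduced (well bottom): (10,-2,15) with a≤c, −a<b≤a
well minimum = a = 10

10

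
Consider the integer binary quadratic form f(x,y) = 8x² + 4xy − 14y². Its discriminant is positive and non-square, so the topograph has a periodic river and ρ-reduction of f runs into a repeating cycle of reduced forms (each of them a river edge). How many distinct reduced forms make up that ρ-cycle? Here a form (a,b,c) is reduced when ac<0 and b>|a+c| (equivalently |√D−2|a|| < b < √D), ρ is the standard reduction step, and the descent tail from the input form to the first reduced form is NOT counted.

D = 464, ⌊√D⌋ = 21
descent: ρ → (-14,-4,8)
descent: ρ → (8,20,-2)  [lands on river]
river: ρ → (-2,20,8)
river: ρ → (8,12,-10)
river: ρ → (-10,8,10)
river: ρ → (10,12,-8)
river: ρ → (-8,20,2)
river: ρ → (2,20,-8)
river: ρ → (-8,12,10)
river: ρ → (10,8,-10)
river: ρ → (-10,12,8)
ρ-cycle length = 10 (tail of 2 descent steps not counted)

10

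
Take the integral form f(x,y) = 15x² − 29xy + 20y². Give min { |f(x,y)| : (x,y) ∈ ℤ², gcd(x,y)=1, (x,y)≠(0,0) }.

translate: b→1 (≡-29 mod 30), so (15,-29,20)→(15,1,6)
flip: (15,1,6)→(6,-1,15)
reduced (well bottom): (6,-1,15) with a≤c, −a<b≤a
well minimum = a = 6

6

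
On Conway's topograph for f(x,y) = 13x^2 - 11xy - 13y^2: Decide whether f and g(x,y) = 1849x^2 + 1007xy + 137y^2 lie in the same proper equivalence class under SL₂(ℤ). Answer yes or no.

D₁ = 797, D₂ = 797
river cycle of f (length 14): (-13, 11, 13), (13, 15, -11), (-11, 7, 17), (17, 27, -1), (-1, 27, 17), (17, 7, -11), (-11, 15, 13), (13, 11, -13), (-13, 15, 11), (11, 7, -17), … (4 more)
river cycle of g (length 14): (13, 15, -11), (-11, 7, 17), (17, 27, -1), (-1, 27, 17), (17, 7, -11), (-11, 15, 13), (13, 11, -13), (-13, 15, 11), (11, 7, -17), (-17, 27, 1), … (4 more)
cycles coincide ⇒ equivalent

yes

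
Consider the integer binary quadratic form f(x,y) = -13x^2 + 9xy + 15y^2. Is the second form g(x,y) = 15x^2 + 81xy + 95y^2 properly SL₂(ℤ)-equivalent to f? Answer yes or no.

D₁ = 861, D₂ = 861
river cycle of f (length 8): (15, 21, -7), (-7, 21, 15), (15, 9, -13), (-13, 17, 11), (11, 27, -3), (-3, 27, 11), (11, 17, -13), (-13, 9, 15)
river cycle of g (length 8): (15, 21, -7), (-7, 21, 15), (15, 9, -13), (-13, 17, 11), (11, 27, -3), (-3, 27, 11), (11, 17, -13), (-13, 9, 15)
cycles coincide ⇒ equivalent

yes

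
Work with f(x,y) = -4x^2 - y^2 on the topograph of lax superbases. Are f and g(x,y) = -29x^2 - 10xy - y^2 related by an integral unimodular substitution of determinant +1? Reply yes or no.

D₁ = -16, D₂ = -16
f is negative-definite; reduce −f:
−f: flip: (4,0,1)→(1,0,4)
−f: reduced (well bottom): (1,0,4) with a≤c, −a<b≤a
flip sign back: reduced form of f is (-1,0,-4)
g is negative-definite; reduce −g:
−g: flip: (29,10,1)→(1,-10,29)
−g: translate: b→0 (≡-10 mod 2), so (1,-10,29)→(1,0,4)
−g: reduced (well bottom): (1,0,4) with a≤c, −a<b≤a
flip sign back: reduced form of g is (-1,0,-4)
reduced forms (-1, 0, -4) vs (-1, 0, -4) ⇒ equivalent

yes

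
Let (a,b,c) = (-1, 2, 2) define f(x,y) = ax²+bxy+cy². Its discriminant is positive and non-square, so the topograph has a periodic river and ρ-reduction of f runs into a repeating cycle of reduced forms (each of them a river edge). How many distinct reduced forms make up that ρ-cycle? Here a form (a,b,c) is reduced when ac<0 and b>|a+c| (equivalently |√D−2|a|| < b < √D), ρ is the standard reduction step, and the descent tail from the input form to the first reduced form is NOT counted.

D = 12, ⌊√D⌋ = 3
river: ρ → (2,2,-1)
river: ρ → (-1,2,2)
ρ-cycle length = 2 (tail of 0 descent steps not counted)

2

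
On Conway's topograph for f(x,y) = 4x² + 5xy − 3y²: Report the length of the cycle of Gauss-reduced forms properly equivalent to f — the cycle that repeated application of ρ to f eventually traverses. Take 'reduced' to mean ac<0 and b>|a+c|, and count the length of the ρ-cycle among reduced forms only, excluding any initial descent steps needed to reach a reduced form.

D = 73, ⌊√D⌋ = 8
river: ρ → (-3,7,2)
river: ρ → (2,5,-6)
river: ρ → (-6,7,1)
river: ρ → (1,7,-6)
river: ρ → (-6,5,2)
river: ρ → (2,7,-3)
river: ρ → (-3,5,4)
river: ρ → (4,3,-4)
river: ρ → (-4,5,3)
river: ρ → (3,7,-2)
river: ρ → (-2,5,6)
river: ρ → (6,7,-1)
river: ρ → (-1,7,6)
river: ρ → (6,5,-2)
river: ρ → (-2,7,3)
river: ρ → (3,5,-4)
river: ρ → (-4,3,4)
river: ρ → (4,5,-3)
ρ-cycle length = 18 (tail of 0 descent steps not counted)

18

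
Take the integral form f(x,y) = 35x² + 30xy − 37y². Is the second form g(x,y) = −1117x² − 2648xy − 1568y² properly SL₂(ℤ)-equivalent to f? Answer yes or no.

D₁ = 6080, D₂ = 6080
river cycle of f (length 6): (-37, 44, 28), (28, 68, -13), (-13, 62, 43), (43, 24, -32), (-32, 40, 35), (35, 30, -37)
river cycle of g (length 6): (-37, 44, 28), (28, 68, -13), (-13, 62, 43), (43, 24, -32), (-32, 40, 35), (35, 30, -37)
cycles coincide ⇒ equivalent

yes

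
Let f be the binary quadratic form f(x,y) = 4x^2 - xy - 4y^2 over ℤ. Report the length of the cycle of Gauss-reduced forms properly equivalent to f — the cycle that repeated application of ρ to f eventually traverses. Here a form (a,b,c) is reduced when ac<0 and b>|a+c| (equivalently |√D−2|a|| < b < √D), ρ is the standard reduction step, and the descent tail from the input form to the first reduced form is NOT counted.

D = 65, ⌊√D⌋ = 8
descent: ρ → (-4,1,4)  [lands on river]
river: ρ → (4,7,-1)
river: ρ → (-1,7,4)
river: ρ → (4,1,-4)
river: ρ → (-4,7,1)
river: ρ → (1,7,-4)
ρ-cycle length = 6 (tail of 1 descent step not counted)

6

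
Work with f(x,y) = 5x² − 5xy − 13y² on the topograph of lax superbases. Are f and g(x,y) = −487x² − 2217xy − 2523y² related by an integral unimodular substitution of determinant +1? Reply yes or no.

D₁ = 285, D₂ = 285
river cycle of f (length 2): (5, 15, -3), (-3, 15, 5)
river cycle of g (length 2): (-3, 15, 5), (5, 15, -3)
cycles coincide ⇒ equivalent

yes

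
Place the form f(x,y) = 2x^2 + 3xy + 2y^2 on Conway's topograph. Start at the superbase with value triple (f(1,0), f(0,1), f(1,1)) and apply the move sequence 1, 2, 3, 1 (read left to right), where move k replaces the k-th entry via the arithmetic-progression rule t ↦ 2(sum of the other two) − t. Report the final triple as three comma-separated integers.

start (2,2,7) = (f(1,0),f(0,1),f(1,1))
replace slot 1: 2·(2+7) − 2 = 16 → (16,2,7)
replace slot 2: 2·(16+7) − 2 = 44 → (16,44,7)
replace slot 3: 2·(16+44) − 7 = 113 → (16,44,113)
replace slot 1: 2·(44+113) − 16 = 298 → (298,44,113)

298,44,113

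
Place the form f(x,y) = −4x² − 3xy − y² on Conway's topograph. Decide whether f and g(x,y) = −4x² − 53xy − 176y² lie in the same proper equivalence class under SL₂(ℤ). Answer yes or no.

D₁ = -7, D₂ = -7
f is negative-definite; reduce −f:
−f: flip: (4,3,1)→(1,-3,4)
−f: translate: b→1 (≡-3 mod 2), so (1,-3,4)→(1,1,2)
−f: reduced (well bottom): (1,1,2) with a≤c, −a<b≤a
flip sign back: reduced form of f is (-1,-1,-2)
g is negative-definite; reduce −g:
−g: translate: b→-3 (≡53 mod 8), so (4,53,176)→(4,-3,1)
−g: flip: (4,-3,1)→(1,3,4)
−g: translate: b→1 (≡3 mod 2), so (1,3,4)→(1,1,2)
−g: reduced (well bottom): (1,1,2) with a≤c, −a<b≤a
flip sign back: reduced form of g is (-1,-1,-2)
reduced forms (-1, -1, -2) vs (-1, -1, -2) ⇒ equivalent

yes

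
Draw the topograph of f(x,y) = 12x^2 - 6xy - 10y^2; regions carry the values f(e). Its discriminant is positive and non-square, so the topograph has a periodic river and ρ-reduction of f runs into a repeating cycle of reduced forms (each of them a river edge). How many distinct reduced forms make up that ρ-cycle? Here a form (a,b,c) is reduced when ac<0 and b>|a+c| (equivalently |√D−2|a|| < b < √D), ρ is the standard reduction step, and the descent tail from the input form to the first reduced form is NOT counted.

D = 516, ⌊√D⌋ = 22
descent: ρ → (-10,6,12)  [lands on river]
river: ρ → (12,18,-4)
river: ρ → (-4,22,2)
river: ρ → (2,22,-4)
river: ρ → (-4,18,12)
river: ρ → (12,6,-10)
river: ρ → (-10,14,8)
river: ρ → (8,18,-6)
river: ρ → (-6,18,8)
river: ρ → (8,14,-10)
ρ-cycle length = 10 (tail of 1 descent step not counted)

10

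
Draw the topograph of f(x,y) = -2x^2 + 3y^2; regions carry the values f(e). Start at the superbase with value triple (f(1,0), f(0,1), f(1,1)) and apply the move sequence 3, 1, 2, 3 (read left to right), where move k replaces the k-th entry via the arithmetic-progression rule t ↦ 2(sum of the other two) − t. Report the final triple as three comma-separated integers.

start (-2,3,1) = (f(1,0),f(0,1),f(1,1))
replace slot 3: 2·((-2)+3) − 1 = 1 → (-2,3,1)
replace slot 1: 2·(3+1) − (-2) = 10 → (10,3,1)
replace slot 2: 2·(10+1) − 3 = 19 → (10,19,1)
replace slot 3: 2·(10+19) − 1 = 57 → (10,19,57)

10,19,57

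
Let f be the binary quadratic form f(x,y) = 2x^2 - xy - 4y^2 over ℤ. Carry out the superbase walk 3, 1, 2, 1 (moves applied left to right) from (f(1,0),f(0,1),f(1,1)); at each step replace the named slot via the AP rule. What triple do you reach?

start (2,-4,-3) = (f(1,0),f(0,1),f(1,1))
replace slot 3: 2·(2+(-4)) − (-3) = -1 → (2,-4,-1)
replace slot 1: 2·((-4)+(-1)) − 2 = -12 → (-12,-4,-1)
replace slot 2: 2·((-12)+(-1)) − (-4) = -22 → (-12,-22,-1)
replace slot 1: 2·((-22)+(-1)) − (-12) = -34 → (-34,-22,-1)

-34,-22,-1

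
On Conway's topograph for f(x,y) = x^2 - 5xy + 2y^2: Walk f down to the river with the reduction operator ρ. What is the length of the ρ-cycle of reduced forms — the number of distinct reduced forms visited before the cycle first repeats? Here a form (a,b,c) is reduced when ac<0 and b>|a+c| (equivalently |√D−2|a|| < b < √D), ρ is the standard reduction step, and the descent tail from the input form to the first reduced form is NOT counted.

D = 17, ⌊√D⌋ = 4
descent: ρ → (2,1,-2)  [lands on river]
river: ρ → (-2,3,1)
river: ρ → (1,3,-2)
river: ρ → (-2,1,2)
river: ρ → (2,3,-1)
river: ρ → (-1,3,2)
ρ-cycle length = 6 (tail of 1 descent step not counted)

6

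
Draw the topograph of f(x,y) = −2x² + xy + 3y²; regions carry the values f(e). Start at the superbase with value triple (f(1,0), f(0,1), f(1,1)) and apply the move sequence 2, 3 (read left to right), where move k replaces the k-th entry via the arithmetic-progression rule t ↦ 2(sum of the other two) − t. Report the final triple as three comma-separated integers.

start (-2,3,2) = (f(1,0),f(0,1),f(1,1))
replace slot 2: 2·((-2)+2) − 3 = -3 → (-2,-3,2)
replace slot 3: 2·((-2)+(-3)) − 2 = -12 → (-2,-3,-12)

-2,-3,-12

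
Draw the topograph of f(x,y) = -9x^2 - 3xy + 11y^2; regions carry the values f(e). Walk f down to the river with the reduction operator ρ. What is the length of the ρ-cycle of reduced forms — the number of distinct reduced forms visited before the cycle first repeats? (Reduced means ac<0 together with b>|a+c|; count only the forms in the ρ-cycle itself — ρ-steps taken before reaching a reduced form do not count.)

D = 405, ⌊√D⌋ = 20
descent: ρ → (11,3,-9)  [lands on river]
river: ρ → (-9,15,5)
river: ρ → (5,15,-9)
river: ρ → (-9,3,11)
river: ρ → (11,19,-1)
river: ρ → (-1,19,11)
ρ-cycle length = 6 (tail of 1 descent step not counted)

6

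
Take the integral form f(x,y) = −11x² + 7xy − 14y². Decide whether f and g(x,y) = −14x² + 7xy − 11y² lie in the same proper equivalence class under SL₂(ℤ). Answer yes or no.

D₁ = -567, D₂ = -567
f is negative-definite; reduce −f:
−f: reduced (well bottom): (11,-7,14) with a≤c, −a<b≤a
flip sign back: reduced form of f is (-11,7,-14)
g is negative-definite; reduce −g:
−g: flip: (14,-7,11)→(11,7,14)
−g: reduced (well bottom): (11,7,14) with a≤c, −a<b≤a
flip sign back: reduced form of g is (-11,-7,-14)
reduced forms (-11, 7, -14) vs (-11, -7, -14) ⇒ inequivalent

no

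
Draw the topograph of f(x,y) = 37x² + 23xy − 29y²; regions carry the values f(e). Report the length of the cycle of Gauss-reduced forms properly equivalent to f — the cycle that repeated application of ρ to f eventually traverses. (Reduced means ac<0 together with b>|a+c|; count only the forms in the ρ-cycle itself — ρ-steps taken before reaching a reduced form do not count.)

D = 4821, ⌊√D⌋ = 69
river: ρ → (-29,35,31)
river: ρ → (31,27,-33)
river: ρ → (-33,39,25)
river: ρ → (25,61,-11)
river: ρ → (-11,49,55)
river: ρ → (55,61,-5)
river: ρ → (-5,69,3)
river: ρ → (3,69,-5)
river: ρ → (-5,61,55)
river: ρ → (55,49,-11)
river: ρ → (-11,61,25)
river: ρ → (25,39,-33)
river: ρ → (-33,27,31)
river: ρ → (31,35,-29)
river: ρ → (-29,23,37)
river: ρ → (37,51,-15)
river: ρ → (-15,69,1)
river: ρ → (1,69,-15)
river: ρ → (-15,51,37)
river: ρ → (37,23,-29)
ρ-cycle length = 20 (tail of 0 descent steps not counted)

20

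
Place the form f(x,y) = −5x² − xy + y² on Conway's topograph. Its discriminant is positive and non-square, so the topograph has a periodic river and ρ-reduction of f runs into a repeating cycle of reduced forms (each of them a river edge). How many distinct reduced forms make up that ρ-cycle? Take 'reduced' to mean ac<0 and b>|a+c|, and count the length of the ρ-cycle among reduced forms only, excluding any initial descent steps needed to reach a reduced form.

D = 21, ⌊√D⌋ = 4
descent: ρ → (1,3,-3)  [lands on river]
river: ρ → (-3,3,1)
ρ-cycle length = 2 (tail of 1 descent step not counted)

2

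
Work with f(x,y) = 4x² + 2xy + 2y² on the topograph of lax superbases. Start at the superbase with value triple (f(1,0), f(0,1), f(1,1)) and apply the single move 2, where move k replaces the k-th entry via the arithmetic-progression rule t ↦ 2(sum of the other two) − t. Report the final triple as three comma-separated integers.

start (4,2,8) = (f(1,0),f(0,1),f(1,1))
replace slot 2: 2·(4+8) − 2 = 22 → (4,22,8)

4,22,8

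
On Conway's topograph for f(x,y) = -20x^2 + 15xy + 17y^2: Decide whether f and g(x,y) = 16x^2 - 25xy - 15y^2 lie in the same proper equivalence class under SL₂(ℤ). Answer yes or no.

D₁ = 1585, D₂ = 1585
river cycle of f (length 54): (17, 19, -18), (-18, 17, 18), (18, 19, -17), (-17, 15, 20), (20, 25, -12), (-12, 23, 22), (22, 21, -13), (-13, 31, 12), (12, 17, -27), (-27, 37, 2), … (44 more)
river cycle of g (length 46): (-15, 25, 16), (16, 39, -1), (-1, 39, 16), (16, 25, -15), (-15, 35, 6), (6, 37, -9), (-9, 35, 10), (10, 25, -24), (-24, 23, 11), (11, 21, -26), … (36 more)
cycles differ ⇒ inequivalent

no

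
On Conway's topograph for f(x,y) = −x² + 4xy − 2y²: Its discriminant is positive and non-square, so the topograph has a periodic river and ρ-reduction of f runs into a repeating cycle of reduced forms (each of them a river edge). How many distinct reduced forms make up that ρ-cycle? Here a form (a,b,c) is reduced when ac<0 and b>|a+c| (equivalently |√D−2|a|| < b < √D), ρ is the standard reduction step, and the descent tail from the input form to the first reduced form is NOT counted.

D = 8, ⌊√D⌋ = 2
descent: ρ → (-2,0,1)
descent: ρ → (1,2,-1)  [lands on river]
river: ρ → (-1,2,1)
ρ-cycle length = 2 (tail of 2 descent steps not counted)

2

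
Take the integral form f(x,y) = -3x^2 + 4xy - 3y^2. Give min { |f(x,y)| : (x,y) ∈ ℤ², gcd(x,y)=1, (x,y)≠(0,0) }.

translate: b→2 (≡-4 mod 6), so (3,-4,3)→(3,2,2)
flip: (3,2,2)→(2,-2,3)
translate: b→2 (≡-2 mod 4), so (2,-2,3)→(2,2,3)
reduced (well bottom): (2,2,3) with a≤c, −a<b≤a
well minimum |f| = |-2| = 2 (negative-definite)

2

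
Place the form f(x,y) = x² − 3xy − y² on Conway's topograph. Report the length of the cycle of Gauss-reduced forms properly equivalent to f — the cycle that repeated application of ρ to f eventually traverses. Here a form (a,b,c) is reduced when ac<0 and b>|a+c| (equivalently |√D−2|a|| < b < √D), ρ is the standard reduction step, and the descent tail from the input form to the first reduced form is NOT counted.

D = 13, ⌊√D⌋ = 3
descent: ρ → (-1,3,1)  [lands on river]
river: ρ → (1,3,-1)
ρ-cycle length = 2 (tail of 1 descent step not counted)

2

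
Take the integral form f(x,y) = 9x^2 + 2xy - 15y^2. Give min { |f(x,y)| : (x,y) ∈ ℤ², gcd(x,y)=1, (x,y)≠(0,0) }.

descent: ρ → (-15,-2,9)
descent: ρ → (9,20,-4)  [lands on river]
river: ρ → (-4,20,9)
river: ρ → (9,16,-8)
river: ρ → (-8,16,9)
closes: descent 2, river 4
min |a| on river = 4

4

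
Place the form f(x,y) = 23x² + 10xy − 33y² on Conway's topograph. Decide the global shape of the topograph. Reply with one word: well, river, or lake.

D = b²−4ac = 10² − 4·23·(-33) = 3136
D = 56² is a perfect square ⇒ form factors over ℤ ⇒ lakes

lake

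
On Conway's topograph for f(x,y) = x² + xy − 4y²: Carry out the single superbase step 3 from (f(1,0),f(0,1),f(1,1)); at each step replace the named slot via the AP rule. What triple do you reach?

start (1,-4,-2) = (f(1,0),f(0,1),f(1,1))
replace slot 3: 2·(1+(-4)) − (-2) = -4 → (1,-4,-4)

1,-4,-4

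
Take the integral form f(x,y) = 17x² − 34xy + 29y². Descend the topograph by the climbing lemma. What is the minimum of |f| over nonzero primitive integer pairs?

translate: b→0 (≡-34 mod 34), so (17,-34,29)→(17,0,12)
flip: (17,0,12)→(12,0,17)
reduced (well bottom): (12,0,17) with a≤c, −a<b≤a
well minimum = a = 12

12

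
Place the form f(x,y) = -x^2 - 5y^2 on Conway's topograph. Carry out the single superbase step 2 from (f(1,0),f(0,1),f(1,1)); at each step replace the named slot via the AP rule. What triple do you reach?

start (-1,-5,-6) = (f(1,0),f(0,1),f(1,1))
replace slot 2: 2·((-1)+(-6)) − (-5) = -9 → (-1,-9,-6)

-1,-9,-6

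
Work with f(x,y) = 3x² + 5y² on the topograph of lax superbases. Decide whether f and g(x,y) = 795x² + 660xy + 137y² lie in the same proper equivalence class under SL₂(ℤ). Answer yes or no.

D₁ = -60, D₂ = -60
f: reduced (well bottom): (3,0,5) with a≤c, −a<b≤a
g: flip: (795,660,137)→(137,-660,795)
g: translate: b→-112 (≡-660 mod 274), so (137,-660,795)→(137,-112,23)
g: flip: (137,-112,23)→(23,112,137)
g: translate: b→20 (≡112 mod 46), so (23,112,137)→(23,20,5)
g: flip: (23,20,5)→(5,-20,23)
g: translate: b→0 (≡-20 mod 10), so (5,-20,23)→(5,0,3)
g: flip: (5,0,3)→(3,0,5)
g: reduced (well bottom): (3,0,5) with a≤c, −a<b≤a
reduced forms (3, 0, 5) vs (3, 0, 5) ⇒ equivalent

yes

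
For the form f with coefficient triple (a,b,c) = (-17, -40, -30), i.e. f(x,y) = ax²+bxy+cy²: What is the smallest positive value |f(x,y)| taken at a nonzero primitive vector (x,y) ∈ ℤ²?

translate: b→6 (≡40 mod 34), so (17,40,30)→(17,6,7)
flip: (17,6,7)→(7,-6,17)
reduced (well bottom): (7,-6,17) with a≤c, −a<b≤a
well minimum |f| = |-7| = 7 (negative-definite)

7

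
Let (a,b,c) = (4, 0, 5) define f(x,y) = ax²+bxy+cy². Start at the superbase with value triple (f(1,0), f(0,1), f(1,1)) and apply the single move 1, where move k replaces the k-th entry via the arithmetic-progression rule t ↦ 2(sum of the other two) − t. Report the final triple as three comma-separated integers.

start (4,5,9) = (f(1,0),f(0,1),f(1,1))
replace slot 1: 2·(5+9) − 4 = 24 → (24,5,9)

24,5,9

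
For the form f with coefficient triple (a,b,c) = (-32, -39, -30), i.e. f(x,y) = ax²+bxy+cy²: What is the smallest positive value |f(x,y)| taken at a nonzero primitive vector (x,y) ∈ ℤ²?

translate: b→-25 (≡39 mod 64), so (32,39,30)→(32,-25,23)
flip: (32,-25,23)→(23,25,32)
translate: b→-21 (≡25 mod 46), so (23,25,32)→(23,-21,30)
reduced (well bottom): (23,-21,30) with a≤c, −a<b≤a
well minimum |f| = |-23| = 23 (negative-definite)

23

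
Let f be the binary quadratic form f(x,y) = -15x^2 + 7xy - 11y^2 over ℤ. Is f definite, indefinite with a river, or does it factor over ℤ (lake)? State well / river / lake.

D = b²−4ac = 7² − 4·(-15)·(-11) = -611
D < 0 ⇒ definite ⇒ every region one sign ⇒ single well

well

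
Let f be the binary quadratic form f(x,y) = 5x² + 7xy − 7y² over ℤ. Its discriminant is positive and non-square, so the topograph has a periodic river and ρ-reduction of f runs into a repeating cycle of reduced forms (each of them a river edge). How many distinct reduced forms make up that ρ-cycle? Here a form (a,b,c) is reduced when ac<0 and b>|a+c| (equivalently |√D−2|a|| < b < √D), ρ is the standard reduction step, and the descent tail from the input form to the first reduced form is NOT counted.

D = 189, ⌊√D⌋ = 13
river: ρ → (-7,7,5)
river: ρ → (5,13,-1)
river: ρ → (-1,13,5)
river: ρ → (5,7,-7)
ρ-cycle length = 4 (tail of 0 descent steps not counted)

4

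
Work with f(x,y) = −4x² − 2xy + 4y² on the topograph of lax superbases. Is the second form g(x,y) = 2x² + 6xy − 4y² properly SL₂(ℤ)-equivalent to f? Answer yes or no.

D₁ = 68, D₂ = 68
river cycle of f (length 6): (4, 2, -4), (-4, 6, 2), (2, 6, -4), (-4, 2, 4), (4, 6, -2), (-2, 6, 4)
river cycle of g (length 6): (-4, 2, 4), (4, 6, -2), (-2, 6, 4), (4, 2, -4), (-4, 6, 2), (2, 6, -4)
cycles coincide ⇒ equivalent

yes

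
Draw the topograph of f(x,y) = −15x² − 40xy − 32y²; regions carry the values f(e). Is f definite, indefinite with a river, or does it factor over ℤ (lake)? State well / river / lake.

D = b²−4ac = (-40)² − 4·(-15)·(-32) = -320
D < 0 ⇒ definite ⇒ every region one sign ⇒ single well

well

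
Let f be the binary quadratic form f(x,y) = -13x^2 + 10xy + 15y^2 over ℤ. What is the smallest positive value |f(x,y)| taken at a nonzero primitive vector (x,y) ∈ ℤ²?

river: ρ → (15,20,-8)
river: ρ → (-8,28,3)
river: ρ → (3,26,-17)
river: ρ → (-17,8,12)
river: ρ → (12,16,-13)
river: ρ → (-13,10,15)
closes: descent 0, river 6
min |a| on river = 3

3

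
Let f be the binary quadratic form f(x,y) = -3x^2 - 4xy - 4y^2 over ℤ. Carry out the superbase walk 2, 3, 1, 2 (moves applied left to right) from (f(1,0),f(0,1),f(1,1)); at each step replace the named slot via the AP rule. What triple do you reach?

start (-3,-4,-11) = (f(1,0),f(0,1),f(1,1))
replace slot 2: 2·((-3)+(-11)) − (-4) = -24 → (-3,-24,-11)
replace slot 3: 2·((-3)+(-24)) − (-11) = -43 → (-3,-24,-43)
replace slot 1: 2·((-24)+(-43)) − (-3) = -131 → (-131,-24,-43)
replace slot 2: 2·((-131)+(-43)) − (-24) = -324 → (-131,-324,-43)

-131,-324,-43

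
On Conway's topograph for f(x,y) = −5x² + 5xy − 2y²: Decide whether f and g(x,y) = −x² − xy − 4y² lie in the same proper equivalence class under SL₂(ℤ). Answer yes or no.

D₁ = -15, D₂ = -15
f is negative-definite; reduce −f:
−f: translate: b→5 (≡-5 mod 10), so (5,-5,2)→(5,5,2)
−f: flip: (5,5,2)→(2,-5,5)
−f: translate: b→-1 (≡-5 mod 4), so (2,-5,5)→(2,-1,2)
−f: flip: (2,-1,2)→(2,1,2)
−f: reduced (well bottom): (2,1,2) with a≤c, −a<b≤a
flip sign back: reduced form of f is (-2,-1,-2)
g is negative-definite; reduce −g:
−g: reduced (well bottom): (1,1,4) with a≤c, −a<b≤a
flip sign back: reduced form of g is (-1,-1,-4)
reduced forms (-2, -1, -2) vs (-1, -1, -4) ⇒ inequivalent

no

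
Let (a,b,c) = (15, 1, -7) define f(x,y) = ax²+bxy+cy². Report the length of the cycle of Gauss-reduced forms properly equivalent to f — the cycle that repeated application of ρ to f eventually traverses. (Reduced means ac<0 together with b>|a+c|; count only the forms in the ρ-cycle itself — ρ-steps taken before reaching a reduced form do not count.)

D = 421, ⌊√D⌋ = 20
descent: ρ → (-7,13,9)  [lands on river]
river: ρ → (9,5,-11)
river: ρ → (-11,17,3)
river: ρ → (3,19,-5)
river: ρ → (-5,11,15)
river: ρ → (15,19,-1)
river: ρ → (-1,19,15)
river: ρ → (15,11,-5)
river: ρ → (-5,19,3)
river: ρ → (3,17,-11)
river: ρ → (-11,5,9)
river: ρ → (9,13,-7)
river: ρ → (-7,15,7)
river: ρ → (7,13,-9)
river: ρ → (-9,5,11)
river: ρ → (11,17,-3)
river: ρ → (-3,19,5)
river: ρ → (5,11,-15)
river: ρ → (-15,19,1)
river: ρ → (1,19,-15)
river: ρ → (-15,11,5)
river: ρ → (5,19,-3)
river: ρ → (-3,17,11)
river: ρ → (11,5,-9)
river: ρ → (-9,13,7)
river: ρ → (7,15,-7)
ρ-cycle length = 26 (tail of 1 descent step not counted)

26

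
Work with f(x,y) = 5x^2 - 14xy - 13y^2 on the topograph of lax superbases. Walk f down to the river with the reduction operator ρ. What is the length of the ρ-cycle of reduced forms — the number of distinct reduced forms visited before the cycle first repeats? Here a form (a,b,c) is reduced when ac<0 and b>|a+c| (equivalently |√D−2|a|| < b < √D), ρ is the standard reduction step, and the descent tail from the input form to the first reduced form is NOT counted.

D = 456, ⌊√D⌋ = 21
descent: ρ → (-13,14,5)  [lands on river]
river: ρ → (5,16,-10)
river: ρ → (-10,4,11)
river: ρ → (11,18,-3)
river: ρ → (-3,18,11)
river: ρ → (11,4,-10)
river: ρ → (-10,16,5)
river: ρ → (5,14,-13)
river: ρ → (-13,12,6)
river: ρ → (6,12,-13)
ρ-cycle length = 10 (tail of 1 descent step not counted)

10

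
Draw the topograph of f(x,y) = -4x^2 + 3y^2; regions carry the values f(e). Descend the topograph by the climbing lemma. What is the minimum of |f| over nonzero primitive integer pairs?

descent: ρ → (3,6,-1)  [lands on river]
river: ρ → (-1,6,3)
closes: descent 1, river 2
min |a| on river = 1

1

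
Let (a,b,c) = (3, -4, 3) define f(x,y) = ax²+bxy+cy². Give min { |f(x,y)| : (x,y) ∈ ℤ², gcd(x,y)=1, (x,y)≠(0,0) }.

translate: b→2 (≡-4 mod 6), so (3,-4,3)→(3,2,2)
flip: (3,2,2)→(2,-2,3)
translate: b→2 (≡-2 mod 4), so (2,-2,3)→(2,2,3)
reduced (well bottom): (2,2,3) with a≤c, −a<b≤a
well minimum = a = 2

2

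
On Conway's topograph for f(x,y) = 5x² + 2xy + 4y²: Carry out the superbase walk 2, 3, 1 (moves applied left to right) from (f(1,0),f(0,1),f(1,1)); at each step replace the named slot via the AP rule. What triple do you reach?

start (5,4,11) = (f(1,0),f(0,1),f(1,1))
replace slot 2: 2·(5+11) − 4 = 28 → (5,28,11)
replace slot 3: 2·(5+28) − 11 = 55 → (5,28,55)
replace slot 1: 2·(28+55) − 5 = 161 → (161,28,55)

161,28,55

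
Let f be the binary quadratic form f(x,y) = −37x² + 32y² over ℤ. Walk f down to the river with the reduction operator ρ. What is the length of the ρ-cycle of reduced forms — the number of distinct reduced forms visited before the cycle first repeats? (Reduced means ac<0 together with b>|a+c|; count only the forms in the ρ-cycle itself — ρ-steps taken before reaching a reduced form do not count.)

D = 4736, ⌊√D⌋ = 68
descent: ρ → (32,64,-5)  [lands on river]
river: ρ → (-5,66,19)
river: ρ → (19,48,-32)
river: ρ → (-32,16,35)
river: ρ → (35,54,-13)
river: ρ → (-13,50,43)
river: ρ → (43,36,-20)
river: ρ → (-20,44,35)
river: ρ → (35,26,-29)
river: ρ → (-29,32,32)
river: ρ → (32,32,-29)
river: ρ → (-29,26,35)
river: ρ → (35,44,-20)
river: ρ → (-20,36,43)
river: ρ → (43,50,-13)
river: ρ → (-13,54,35)
river: ρ → (35,16,-32)
river: ρ → (-32,48,19)
river: ρ → (19,66,-5)
river: ρ → (-5,64,32)
ρ-cycle length = 20 (tail of 1 descent step not counted)

20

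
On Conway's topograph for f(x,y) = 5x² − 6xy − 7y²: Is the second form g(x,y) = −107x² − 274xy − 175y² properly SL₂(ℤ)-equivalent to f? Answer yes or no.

D₁ = 176, D₂ = 176
river cycle of f (length 8): (-7, 6, 5), (5, 4, -8), (-8, 12, 1), (1, 12, -8), (-8, 4, 5), (5, 6, -7), (-7, 8, 4), (4, 8, -7)
river cycle of g (length 8): (-8, 12, 1), (1, 12, -8), (-8, 4, 5), (5, 6, -7), (-7, 8, 4), (4, 8, -7), (-7, 6, 5), (5, 4, -8)
cycles coincide ⇒ equivalent

yes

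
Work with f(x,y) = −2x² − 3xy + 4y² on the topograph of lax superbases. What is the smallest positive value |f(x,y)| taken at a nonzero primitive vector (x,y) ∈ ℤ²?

descent: ρ → (4,3,-2)  [lands on river]
river: ρ → (-2,5,2)
river: ρ → (2,3,-4)
river: ρ → (-4,5,1)
river: ρ → (1,5,-4)
river: ρ → (-4,3,2)
river: ρ → (2,5,-2)
river: ρ → (-2,3,4)
river: ρ → (4,5,-1)
river: ρ → (-1,5,4)
closes: descent 1, river 10
min |a| on river = 1

1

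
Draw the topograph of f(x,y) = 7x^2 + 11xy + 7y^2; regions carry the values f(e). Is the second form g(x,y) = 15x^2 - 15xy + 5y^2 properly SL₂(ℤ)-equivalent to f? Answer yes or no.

D₁ = -75, D₂ = -75
f: translate: b→-3 (≡11 mod 14), so (7,11,7)→(7,-3,3)
f: flip: (7,-3,3)→(3,3,7)
f: reduced (well bottom): (3,3,7) with a≤c, −a<b≤a
g: translate: b→15 (≡-15 mod 30), so (15,-15,5)→(15,15,5)
g: flip: (15,15,5)→(5,-15,15)
g: translate: b→5 (≡-15 mod 10), so (5,-15,15)→(5,5,5)
g: reduced (well bottom): (5,5,5) with a≤c, −a<b≤a
reduced forms (3, 3, 7) vs (5, 5, 5) ⇒ inequivalent

no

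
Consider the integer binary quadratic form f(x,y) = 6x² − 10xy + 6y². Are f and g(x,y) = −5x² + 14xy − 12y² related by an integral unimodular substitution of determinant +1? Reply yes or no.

D₁ = -44, D₂ = -44
f: translate: b→2 (≡-10 mod 12), so (6,-10,6)→(6,2,2)
f: flip: (6,2,2)→(2,-2,6)
f: translate: b→2 (≡-2 mod 4), so (2,-2,6)→(2,2,6)
f: reduced (well bottom): (2,2,6) with a≤c, −a<b≤a
g is negative-definite; reduce −g:
−g: translate: b→-4 (≡-14 mod 10), so (5,-14,12)→(5,-4,3)
−g: flip: (5,-4,3)→(3,4,5)
−g: translate: b→-2 (≡4 mod 6), so (3,4,5)→(3,-2,4)
−g: reduced (well bottom): (3,-2,4) with a≤c, −a<b≤a
flip sign back: reduced form of g is (-3,2,-4)
reduced forms (2, 2, 6) vs (-3, 2, -4) ⇒ inequivalent

no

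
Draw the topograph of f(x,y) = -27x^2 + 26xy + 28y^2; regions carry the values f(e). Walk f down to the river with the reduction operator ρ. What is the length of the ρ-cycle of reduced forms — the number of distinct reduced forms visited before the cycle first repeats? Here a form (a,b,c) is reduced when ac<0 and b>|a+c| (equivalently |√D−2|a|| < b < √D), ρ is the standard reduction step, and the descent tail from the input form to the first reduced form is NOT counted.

D = 3700, ⌊√D⌋ = 60
river: ρ → (28,30,-25)
river: ρ → (-25,20,33)
river: ρ → (33,46,-12)
river: ρ → (-12,50,25)
river: ρ → (25,50,-12)
river: ρ → (-12,46,33)
river: ρ → (33,20,-25)
river: ρ → (-25,30,28)
river: ρ → (28,26,-27)
river: ρ → (-27,28,27)
river: ρ → (27,26,-28)
river: ρ → (-28,30,25)
river: ρ → (25,20,-33)
river: ρ → (-33,46,12)
river: ρ → (12,50,-25)
river: ρ → (-25,50,12)
river: ρ → (12,46,-33)
river: ρ → (-33,20,25)
river: ρ → (25,30,-28)
river: ρ → (-28,26,27)
river: ρ → (27,28,-27)
river: ρ → (-27,26,28)
ρ-cycle length = 22 (tail of 0 descent steps not counted)

22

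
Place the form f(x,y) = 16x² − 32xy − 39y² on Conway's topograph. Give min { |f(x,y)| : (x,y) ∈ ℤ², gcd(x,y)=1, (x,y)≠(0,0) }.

descent: ρ → (-39,32,16)  [lands on river]
river: ρ → (16,32,-39)
river: ρ → (-39,46,9)
river: ρ → (9,44,-44)
river: ρ → (-44,44,9)
river: ρ → (9,46,-39)
closes: descent 1, river 6
min |a| on river = 9

9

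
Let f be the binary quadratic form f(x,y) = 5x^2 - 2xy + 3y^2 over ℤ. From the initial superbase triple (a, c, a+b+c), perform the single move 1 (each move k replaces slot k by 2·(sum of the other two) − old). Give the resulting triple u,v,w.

start (5,3,6) = (f(1,0),f(0,1),f(1,1))
replace slot 1: 2·(3+6) − 5 = 13 → (13,3,6)

13,3,6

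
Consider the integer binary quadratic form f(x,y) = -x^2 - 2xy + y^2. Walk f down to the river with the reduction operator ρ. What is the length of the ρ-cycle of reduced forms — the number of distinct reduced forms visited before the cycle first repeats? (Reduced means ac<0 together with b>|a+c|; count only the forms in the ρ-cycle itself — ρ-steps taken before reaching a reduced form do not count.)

D = 8, ⌊√D⌋ = 2
descent: ρ → (1,2,-1)  [lands on river]
river: ρ → (-1,2,1)
ρ-cycle length = 2 (tail of 1 descent step not counted)

2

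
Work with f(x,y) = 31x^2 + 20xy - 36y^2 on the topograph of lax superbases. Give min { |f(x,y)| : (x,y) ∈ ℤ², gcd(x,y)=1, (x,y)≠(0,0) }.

river: ρ → (-36,52,15)
river: ρ → (15,68,-4)
river: ρ → (-4,68,15)
river: ρ → (15,52,-36)
river: ρ → (-36,20,31)
river: ρ → (31,42,-25)
river: ρ → (-25,58,15)
river: ρ → (15,62,-17)
river: ρ → (-17,40,48)
river: ρ → (48,56,-9)
river: ρ → (-9,52,60)
river: ρ → (60,68,-1)
river: ρ → (-1,68,60)
river: ρ → (60,52,-9)
river: ρ → (-9,56,48)
river: ρ → (48,40,-17)
river: ρ → (-17,62,15)
river: ρ → (15,58,-25)
river: ρ → (-25,42,31)
river: ρ → (31,20,-36)
closes: descent 0, river 20
min |a| on river = 1

1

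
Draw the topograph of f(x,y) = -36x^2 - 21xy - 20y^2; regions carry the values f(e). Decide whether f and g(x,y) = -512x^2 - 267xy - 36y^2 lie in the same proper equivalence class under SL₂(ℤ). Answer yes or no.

D₁ = -2439, D₂ = -2439
f is negative-definite; reduce −f:
−f: flip: (36,21,20)→(20,-21,36)
−f: translate: b→19 (≡-21 mod 40), so (20,-21,36)→(20,19,35)
−f: reduced (well bottom): (20,19,35) with a≤c, −a<b≤a
flip sign back: reduced form of f is (-20,-19,-35)
g is negative-definite; reduce −g:
−g: flip: (512,267,36)→(36,-267,512)
−g: translate: b→21 (≡-267 mod 72), so (36,-267,512)→(36,21,20)
−g: flip: (36,21,20)→(20,-21,36)
−g: translate: b→19 (≡-21 mod 40), so (20,-21,36)→(20,19,35)
−g: reduced (well bottom): (20,19,35) with a≤c, −a<b≤a
flip sign back: reduced form of g is (-20,-19,-35)
reduced forms (-20, -19, -35) vs (-20, -19, -35) ⇒ equivalent

yes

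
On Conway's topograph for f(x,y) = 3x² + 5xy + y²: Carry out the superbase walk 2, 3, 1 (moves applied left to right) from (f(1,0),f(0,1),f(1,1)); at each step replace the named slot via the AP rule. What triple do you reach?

start (3,1,9) = (f(1,0),f(0,1),f(1,1))
replace slot 2: 2·(3+9) − 1 = 23 → (3,23,9)
replace slot 3: 2·(3+23) − 9 = 43 → (3,23,43)
replace slot 1: 2·(23+43) − 3 = 129 → (129,23,43)

129,23,43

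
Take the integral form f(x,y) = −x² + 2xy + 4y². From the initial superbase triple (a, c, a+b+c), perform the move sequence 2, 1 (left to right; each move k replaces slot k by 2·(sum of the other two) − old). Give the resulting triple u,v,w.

start (-1,4,5) = (f(1,0),f(0,1),f(1,1))
replace slot 2: 2·((-1)+5) − 4 = 4 → (-1,4,5)
replace slot 1: 2·(4+5) − (-1) = 19 → (19,4,5)

19,4,5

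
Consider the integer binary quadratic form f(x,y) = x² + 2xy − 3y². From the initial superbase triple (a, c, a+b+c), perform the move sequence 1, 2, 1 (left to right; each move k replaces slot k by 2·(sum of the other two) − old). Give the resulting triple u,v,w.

start (1,-3,0) = (f(1,0),f(0,1),f(1,1))
replace slot 1: 2·((-3)+0) − 1 = -7 → (-7,-3,0)
replace slot 2: 2·((-7)+0) − (-3) = -11 → (-7,-11,0)
replace slot 1: 2·((-11)+0) − (-7) = -15 → (-15,-11,0)

-15,-11,0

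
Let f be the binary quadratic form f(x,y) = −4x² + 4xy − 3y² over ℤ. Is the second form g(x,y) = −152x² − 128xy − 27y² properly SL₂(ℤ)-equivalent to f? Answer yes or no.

D₁ = -32, D₂ = -32
f is negative-definite; reduce −f:
−f: translate: b→4 (≡-4 mod 8), so (4,-4,3)→(4,4,3)
−f: flip: (4,4,3)→(3,-4,4)
−f: translate: b→2 (≡-4 mod 6), so (3,-4,4)→(3,2,3)
−f: reduced (well bottom): (3,2,3) with a≤c, −a<b≤a
flip sign back: reduced form of f is (-3,-2,-3)
g is negative-definite; reduce −g:
−g: flip: (152,128,27)→(27,-128,152)
−g: translate: b→-20 (≡-128 mod 54), so (27,-128,152)→(27,-20,4)
−g: flip: (27,-20,4)→(4,20,27)
−g: translate: b→4 (≡20 mod 8), so (4,20,27)→(4,4,3)
−g: flip: (4,4,3)→(3,-4,4)
−g: translate: b→2 (≡-4 mod 6), so (3,-4,4)→(3,2,3)
−g: reduced (well bottom): (3,2,3) with a≤c, −a<b≤a
flip sign back: reduced form of g is (-3,-2,-3)
reduced forms (-3, -2, -3) vs (-3, -2, -3) ⇒ equivalent

yes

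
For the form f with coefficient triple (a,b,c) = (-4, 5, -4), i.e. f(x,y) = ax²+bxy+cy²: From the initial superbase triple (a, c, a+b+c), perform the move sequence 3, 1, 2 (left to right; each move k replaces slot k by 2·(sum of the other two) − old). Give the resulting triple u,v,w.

start (-4,-4,-3) = (f(1,0),f(0,1),f(1,1))
replace slot 3: 2·((-4)+(-4)) − (-3) = -13 → (-4,-4,-13)
replace slot 1: 2·((-4)+(-13)) − (-4) = -30 → (-30,-4,-13)
replace slot 2: 2·((-30)+(-13)) − (-4) = -82 → (-30,-82,-13)

-30,-82,-13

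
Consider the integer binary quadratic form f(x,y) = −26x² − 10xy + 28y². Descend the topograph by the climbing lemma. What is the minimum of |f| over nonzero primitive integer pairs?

descent: ρ → (28,10,-26)  [lands on river]
river: ρ → (-26,42,12)
river: ρ → (12,54,-2)
river: ρ → (-2,54,12)
river: ρ → (12,42,-26)
river: ρ → (-26,10,28)
river: ρ → (28,46,-8)
river: ρ → (-8,50,16)
river: ρ → (16,46,-14)
river: ρ → (-14,38,28)
river: ρ → (28,18,-24)
river: ρ → (-24,30,22)
river: ρ → (22,14,-32)
river: ρ → (-32,50,4)
river: ρ → (4,54,-6)
river: ρ → (-6,54,4)
river: ρ → (4,50,-32)
river: ρ → (-32,14,22)
river: ρ → (22,30,-24)
river: ρ → (-24,18,28)
river: ρ → (28,38,-14)
river: ρ → (-14,46,16)
river: ρ → (16,50,-8)
river: ρ → (-8,46,28)
closes: descent 1, river 24
min |a| on river = 2

2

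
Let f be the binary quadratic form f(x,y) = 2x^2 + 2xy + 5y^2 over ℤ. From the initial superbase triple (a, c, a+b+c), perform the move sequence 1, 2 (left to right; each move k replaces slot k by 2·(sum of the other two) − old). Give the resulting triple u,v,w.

start (2,5,9) = (f(1,0),f(0,1),f(1,1))
replace slot 1: 2·(5+9) − 2 = 26 → (26,5,9)
replace slot 2: 2·(26+9) − 5 = 65 → (26,65,9)

26,65,9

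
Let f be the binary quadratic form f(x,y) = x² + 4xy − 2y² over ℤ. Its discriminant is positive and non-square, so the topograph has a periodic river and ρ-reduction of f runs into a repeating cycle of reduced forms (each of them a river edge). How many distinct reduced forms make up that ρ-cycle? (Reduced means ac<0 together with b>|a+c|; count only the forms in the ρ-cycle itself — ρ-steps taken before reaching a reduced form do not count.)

D = 24, ⌊√D⌋ = 4
river: ρ → (-2,4,1)
river: ρ → (1,4,-2)
ρ-cycle length = 2 (tail of 0 descent steps not counted)

2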